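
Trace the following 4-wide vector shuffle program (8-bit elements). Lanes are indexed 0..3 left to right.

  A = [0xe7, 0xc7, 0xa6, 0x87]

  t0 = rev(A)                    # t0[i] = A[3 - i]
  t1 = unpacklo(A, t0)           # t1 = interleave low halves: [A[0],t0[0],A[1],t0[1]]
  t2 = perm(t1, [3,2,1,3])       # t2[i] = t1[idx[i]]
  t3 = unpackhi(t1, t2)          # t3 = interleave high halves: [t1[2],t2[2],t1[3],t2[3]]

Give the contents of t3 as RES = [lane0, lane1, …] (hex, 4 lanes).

RES = [0xc7, 0x87, 0xa6, 0xa6]

→ t0 |87|a6|c7|e7|
→ t1 |e7|87|c7|a6|
→ t2 |a6|c7|87|a6|
→ t3 |c7|87|a6|a6|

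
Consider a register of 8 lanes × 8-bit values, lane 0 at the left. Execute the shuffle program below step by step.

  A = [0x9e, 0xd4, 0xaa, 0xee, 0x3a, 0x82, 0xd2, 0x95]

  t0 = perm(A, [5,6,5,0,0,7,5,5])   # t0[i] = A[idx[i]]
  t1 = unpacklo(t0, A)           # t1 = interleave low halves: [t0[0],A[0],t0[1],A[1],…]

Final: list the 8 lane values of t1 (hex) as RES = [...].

→ t0 |82|d2|82|9e|9e|95|82|82|
→ t1 |82|9e|d2|d4|82|aa|9e|ee|

RES = [ 0x82  0x9e  0xd2  0xd4  0x82  0xaa  0x9e  0xee ]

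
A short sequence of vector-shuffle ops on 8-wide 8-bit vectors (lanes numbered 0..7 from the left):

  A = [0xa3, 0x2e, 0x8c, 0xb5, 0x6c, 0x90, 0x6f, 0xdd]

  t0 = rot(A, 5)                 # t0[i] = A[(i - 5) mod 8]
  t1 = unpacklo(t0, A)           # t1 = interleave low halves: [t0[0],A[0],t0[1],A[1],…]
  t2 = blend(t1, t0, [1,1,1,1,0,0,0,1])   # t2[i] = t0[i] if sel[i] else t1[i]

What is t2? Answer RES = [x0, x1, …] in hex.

RES = [ 0xb5  0x6c  0x90  0x6f  0x90  0x8c  0x6f  0x8c ]

t0 = [0xb5, 0x6c, 0x90, 0x6f, 0xdd, 0xa3, 0x2e, 0x8c]
t1 = [0xb5, 0xa3, 0x6c, 0x2e, 0x90, 0x8c, 0x6f, 0xb5]
t2 = [0xb5, 0x6c, 0x90, 0x6f, 0x90, 0x8c, 0x6f, 0x8c]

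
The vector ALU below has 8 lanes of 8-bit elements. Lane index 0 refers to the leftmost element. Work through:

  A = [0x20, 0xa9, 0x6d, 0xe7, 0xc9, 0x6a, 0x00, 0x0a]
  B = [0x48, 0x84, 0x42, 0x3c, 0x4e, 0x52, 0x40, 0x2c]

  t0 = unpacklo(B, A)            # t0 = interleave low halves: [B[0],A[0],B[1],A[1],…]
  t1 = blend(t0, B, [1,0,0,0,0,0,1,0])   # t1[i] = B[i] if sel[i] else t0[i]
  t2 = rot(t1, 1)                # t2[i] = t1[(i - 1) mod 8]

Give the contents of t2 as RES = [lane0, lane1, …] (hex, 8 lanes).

RES = [0xe7, 0x48, 0x20, 0x84, 0xa9, 0x42, 0x6d, 0x40]

t0 = [0x48, 0x20, 0x84, 0xa9, 0x42, 0x6d, 0x3c, 0xe7]
t1 = [0x48, 0x20, 0x84, 0xa9, 0x42, 0x6d, 0x40, 0xe7]
t2 = [0xe7, 0x48, 0x20, 0x84, 0xa9, 0x42, 0x6d, 0x40]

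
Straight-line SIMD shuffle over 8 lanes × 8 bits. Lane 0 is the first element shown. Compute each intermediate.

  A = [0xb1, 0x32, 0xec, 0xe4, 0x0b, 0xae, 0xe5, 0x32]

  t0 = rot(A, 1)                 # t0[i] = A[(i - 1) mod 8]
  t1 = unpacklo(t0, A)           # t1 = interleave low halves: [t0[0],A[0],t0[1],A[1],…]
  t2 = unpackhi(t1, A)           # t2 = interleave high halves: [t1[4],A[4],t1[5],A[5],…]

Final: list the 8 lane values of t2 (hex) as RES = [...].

RES = [0x32, 0x0b, 0xec, 0xae, 0xec, 0xe5, 0xe4, 0x32]

  t0: 32 b1 32 ec e4 0b ae e5
  t1: 32 b1 b1 32 32 ec ec e4
  t2: 32 0b ec ae ec e5 e4 32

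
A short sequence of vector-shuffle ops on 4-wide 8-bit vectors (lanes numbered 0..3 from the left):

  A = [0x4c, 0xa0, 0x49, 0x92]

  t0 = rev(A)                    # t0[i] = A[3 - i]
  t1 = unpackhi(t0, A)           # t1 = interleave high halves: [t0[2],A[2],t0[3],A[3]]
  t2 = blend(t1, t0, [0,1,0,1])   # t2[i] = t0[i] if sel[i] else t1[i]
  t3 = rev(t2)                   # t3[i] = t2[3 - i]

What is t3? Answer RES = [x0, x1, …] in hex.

  t0: 92 49 a0 4c
  t1: a0 49 4c 92
  t2: a0 49 4c 4c
  t3: 4c 4c 49 a0

RES = [ 0x4c  0x4c  0x49  0xa0 ]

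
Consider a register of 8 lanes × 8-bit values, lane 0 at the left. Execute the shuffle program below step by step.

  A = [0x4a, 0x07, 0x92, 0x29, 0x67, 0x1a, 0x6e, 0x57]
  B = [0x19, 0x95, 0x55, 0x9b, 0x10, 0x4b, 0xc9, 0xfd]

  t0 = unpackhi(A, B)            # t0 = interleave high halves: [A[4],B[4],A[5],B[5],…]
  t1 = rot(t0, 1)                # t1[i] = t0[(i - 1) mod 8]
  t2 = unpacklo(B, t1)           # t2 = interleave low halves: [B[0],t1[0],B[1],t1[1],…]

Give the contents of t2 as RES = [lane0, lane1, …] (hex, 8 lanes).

→ t0 |67|10|1a|4b|6e|c9|57|fd|
→ t1 |fd|67|10|1a|4b|6e|c9|57|
→ t2 |19|fd|95|67|55|10|9b|1a|

RES = [ 0x19  0xfd  0x95  0x67  0x55  0x10  0x9b  0x1a ]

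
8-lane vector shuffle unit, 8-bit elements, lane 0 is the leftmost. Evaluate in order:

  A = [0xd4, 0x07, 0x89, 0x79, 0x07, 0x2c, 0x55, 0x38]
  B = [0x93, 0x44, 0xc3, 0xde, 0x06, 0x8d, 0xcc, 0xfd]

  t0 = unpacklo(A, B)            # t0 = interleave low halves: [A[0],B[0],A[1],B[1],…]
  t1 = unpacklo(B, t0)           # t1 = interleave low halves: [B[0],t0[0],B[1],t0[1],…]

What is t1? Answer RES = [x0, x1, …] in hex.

RES = [ 0x93  0xd4  0x44  0x93  0xc3  0x07  0xde  0x44 ]

→ t0 |d4|93|07|44|89|c3|79|de|
→ t1 |93|d4|44|93|c3|07|de|44|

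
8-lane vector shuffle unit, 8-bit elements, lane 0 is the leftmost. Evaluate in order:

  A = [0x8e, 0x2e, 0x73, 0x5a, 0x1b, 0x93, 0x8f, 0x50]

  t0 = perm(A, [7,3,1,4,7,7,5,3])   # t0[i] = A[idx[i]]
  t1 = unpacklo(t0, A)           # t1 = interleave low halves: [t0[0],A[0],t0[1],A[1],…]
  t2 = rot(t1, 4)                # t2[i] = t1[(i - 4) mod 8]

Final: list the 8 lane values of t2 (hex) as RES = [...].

RES = [ 0x2e  0x73  0x1b  0x5a  0x50  0x8e  0x5a  0x2e ]

t0 = [0x50, 0x5a, 0x2e, 0x1b, 0x50, 0x50, 0x93, 0x5a]
t1 = [0x50, 0x8e, 0x5a, 0x2e, 0x2e, 0x73, 0x1b, 0x5a]
t2 = [0x2e, 0x73, 0x1b, 0x5a, 0x50, 0x8e, 0x5a, 0x2e]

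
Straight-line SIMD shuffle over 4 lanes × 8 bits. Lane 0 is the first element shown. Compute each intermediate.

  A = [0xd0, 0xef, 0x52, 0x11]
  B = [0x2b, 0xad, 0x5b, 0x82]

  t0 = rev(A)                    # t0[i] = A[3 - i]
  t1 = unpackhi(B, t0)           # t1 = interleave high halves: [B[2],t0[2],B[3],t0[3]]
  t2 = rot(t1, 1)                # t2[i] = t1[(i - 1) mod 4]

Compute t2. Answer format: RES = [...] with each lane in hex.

  t0: 11 52 ef d0
  t1: 5b ef 82 d0
  t2: d0 5b ef 82

RES = [ 0xd0  0x5b  0xef  0x82 ]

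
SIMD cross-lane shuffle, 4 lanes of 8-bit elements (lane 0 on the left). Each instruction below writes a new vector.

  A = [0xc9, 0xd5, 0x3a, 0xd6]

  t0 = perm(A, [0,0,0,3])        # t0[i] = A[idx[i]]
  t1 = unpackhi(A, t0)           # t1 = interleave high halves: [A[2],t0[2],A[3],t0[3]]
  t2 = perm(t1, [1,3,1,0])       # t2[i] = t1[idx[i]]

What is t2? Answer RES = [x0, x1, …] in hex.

RES = [0xc9, 0xd6, 0xc9, 0x3a]

→ t0 |c9|c9|c9|d6|
→ t1 |3a|c9|d6|d6|
→ t2 |c9|d6|c9|3a|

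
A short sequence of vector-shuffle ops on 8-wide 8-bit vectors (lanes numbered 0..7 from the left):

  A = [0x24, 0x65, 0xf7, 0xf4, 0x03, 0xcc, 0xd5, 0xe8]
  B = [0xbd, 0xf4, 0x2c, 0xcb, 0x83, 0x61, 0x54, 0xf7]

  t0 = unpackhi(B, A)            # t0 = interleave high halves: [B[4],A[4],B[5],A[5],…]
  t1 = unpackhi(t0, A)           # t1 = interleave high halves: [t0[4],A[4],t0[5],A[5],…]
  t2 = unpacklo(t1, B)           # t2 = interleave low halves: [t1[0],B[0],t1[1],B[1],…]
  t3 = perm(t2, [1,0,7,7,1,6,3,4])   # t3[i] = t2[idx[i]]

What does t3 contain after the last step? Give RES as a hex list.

RES = [ 0xbd  0x54  0xcb  0xcb  0xbd  0xcc  0xf4  0xd5 ]

→ t0 |83|03|61|cc|54|d5|f7|e8|
→ t1 |54|03|d5|cc|f7|d5|e8|e8|
→ t2 |54|bd|03|f4|d5|2c|cc|cb|
→ t3 |bd|54|cb|cb|bd|cc|f4|d5|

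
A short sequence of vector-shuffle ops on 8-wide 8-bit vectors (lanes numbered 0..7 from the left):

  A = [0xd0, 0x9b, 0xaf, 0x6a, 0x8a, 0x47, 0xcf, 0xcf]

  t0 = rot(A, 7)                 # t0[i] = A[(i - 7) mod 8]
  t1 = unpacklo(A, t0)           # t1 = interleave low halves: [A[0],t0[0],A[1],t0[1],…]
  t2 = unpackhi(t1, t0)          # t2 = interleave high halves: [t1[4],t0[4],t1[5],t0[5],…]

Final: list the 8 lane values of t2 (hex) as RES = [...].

RES = [0xaf, 0x47, 0x6a, 0xcf, 0x6a, 0xcf, 0x8a, 0xd0]

  t0: 9b af 6a 8a 47 cf cf d0
  t1: d0 9b 9b af af 6a 6a 8a
  t2: af 47 6a cf 6a cf 8a d0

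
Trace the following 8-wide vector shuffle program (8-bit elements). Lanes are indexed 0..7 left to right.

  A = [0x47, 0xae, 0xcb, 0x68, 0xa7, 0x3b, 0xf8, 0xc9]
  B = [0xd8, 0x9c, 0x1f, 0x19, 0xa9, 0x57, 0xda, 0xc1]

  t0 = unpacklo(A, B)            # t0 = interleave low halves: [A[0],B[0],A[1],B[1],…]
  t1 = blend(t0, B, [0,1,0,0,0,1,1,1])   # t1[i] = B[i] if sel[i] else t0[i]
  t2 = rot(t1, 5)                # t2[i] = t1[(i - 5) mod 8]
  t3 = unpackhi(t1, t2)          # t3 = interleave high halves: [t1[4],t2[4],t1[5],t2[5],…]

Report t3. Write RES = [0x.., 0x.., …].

t0 = [0x47, 0xd8, 0xae, 0x9c, 0xcb, 0x1f, 0x68, 0x19]
t1 = [0x47, 0x9c, 0xae, 0x9c, 0xcb, 0x57, 0xda, 0xc1]
t2 = [0x9c, 0xcb, 0x57, 0xda, 0xc1, 0x47, 0x9c, 0xae]
t3 = [0xcb, 0xc1, 0x57, 0x47, 0xda, 0x9c, 0xc1, 0xae]

RES = [0xcb, 0xc1, 0x57, 0x47, 0xda, 0x9c, 0xc1, 0xae]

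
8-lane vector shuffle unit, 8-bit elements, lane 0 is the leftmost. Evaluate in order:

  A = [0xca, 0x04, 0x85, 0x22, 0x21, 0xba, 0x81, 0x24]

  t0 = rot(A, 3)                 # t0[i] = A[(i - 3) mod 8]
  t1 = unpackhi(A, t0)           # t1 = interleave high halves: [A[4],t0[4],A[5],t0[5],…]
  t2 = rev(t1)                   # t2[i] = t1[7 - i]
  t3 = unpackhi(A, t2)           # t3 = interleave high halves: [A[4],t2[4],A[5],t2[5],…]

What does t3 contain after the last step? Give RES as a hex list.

RES = [0x21, 0x85, 0xba, 0xba, 0x81, 0x04, 0x24, 0x21]

t0 = [0xba, 0x81, 0x24, 0xca, 0x04, 0x85, 0x22, 0x21]
t1 = [0x21, 0x04, 0xba, 0x85, 0x81, 0x22, 0x24, 0x21]
t2 = [0x21, 0x24, 0x22, 0x81, 0x85, 0xba, 0x04, 0x21]
t3 = [0x21, 0x85, 0xba, 0xba, 0x81, 0x04, 0x24, 0x21]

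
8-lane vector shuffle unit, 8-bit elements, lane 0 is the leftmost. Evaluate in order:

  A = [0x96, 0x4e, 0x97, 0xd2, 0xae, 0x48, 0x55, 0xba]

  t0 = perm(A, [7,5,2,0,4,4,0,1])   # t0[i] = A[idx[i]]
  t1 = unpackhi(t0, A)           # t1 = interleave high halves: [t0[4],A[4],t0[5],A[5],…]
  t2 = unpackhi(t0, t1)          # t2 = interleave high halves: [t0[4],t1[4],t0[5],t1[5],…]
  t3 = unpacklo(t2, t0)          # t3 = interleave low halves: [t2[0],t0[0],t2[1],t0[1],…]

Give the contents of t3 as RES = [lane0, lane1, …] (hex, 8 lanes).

RES = [0xae, 0xba, 0x96, 0x48, 0xae, 0x97, 0x55, 0x96]

t0 = [0xba, 0x48, 0x97, 0x96, 0xae, 0xae, 0x96, 0x4e]
t1 = [0xae, 0xae, 0xae, 0x48, 0x96, 0x55, 0x4e, 0xba]
t2 = [0xae, 0x96, 0xae, 0x55, 0x96, 0x4e, 0x4e, 0xba]
t3 = [0xae, 0xba, 0x96, 0x48, 0xae, 0x97, 0x55, 0x96]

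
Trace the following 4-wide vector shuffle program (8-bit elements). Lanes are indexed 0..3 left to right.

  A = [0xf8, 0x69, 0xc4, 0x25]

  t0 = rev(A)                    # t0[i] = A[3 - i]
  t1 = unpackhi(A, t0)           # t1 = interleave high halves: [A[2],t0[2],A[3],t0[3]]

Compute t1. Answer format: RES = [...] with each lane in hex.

→ t0 |25|c4|69|f8|
→ t1 |c4|69|25|f8|

RES = [0xc4, 0x69, 0x25, 0xf8]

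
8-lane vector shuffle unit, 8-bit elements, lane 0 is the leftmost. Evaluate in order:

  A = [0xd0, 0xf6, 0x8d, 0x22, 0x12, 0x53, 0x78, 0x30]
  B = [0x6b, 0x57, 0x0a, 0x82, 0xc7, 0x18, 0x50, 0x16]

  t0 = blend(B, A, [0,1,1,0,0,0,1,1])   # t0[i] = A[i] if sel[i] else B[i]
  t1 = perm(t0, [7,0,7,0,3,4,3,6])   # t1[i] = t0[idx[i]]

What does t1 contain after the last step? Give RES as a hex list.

RES = [ 0x30  0x6b  0x30  0x6b  0x82  0xc7  0x82  0x78 ]

  t0: 6b f6 8d 82 c7 18 78 30
  t1: 30 6b 30 6b 82 c7 82 78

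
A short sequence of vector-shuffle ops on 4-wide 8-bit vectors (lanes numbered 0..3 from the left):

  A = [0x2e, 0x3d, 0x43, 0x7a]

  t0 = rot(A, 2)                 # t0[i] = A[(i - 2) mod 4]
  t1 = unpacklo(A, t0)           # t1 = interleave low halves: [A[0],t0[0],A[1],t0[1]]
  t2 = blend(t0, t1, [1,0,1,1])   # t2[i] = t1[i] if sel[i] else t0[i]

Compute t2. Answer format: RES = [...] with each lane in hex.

RES = [0x2e, 0x7a, 0x3d, 0x7a]

t0 = [0x43, 0x7a, 0x2e, 0x3d]
t1 = [0x2e, 0x43, 0x3d, 0x7a]
t2 = [0x2e, 0x7a, 0x3d, 0x7a]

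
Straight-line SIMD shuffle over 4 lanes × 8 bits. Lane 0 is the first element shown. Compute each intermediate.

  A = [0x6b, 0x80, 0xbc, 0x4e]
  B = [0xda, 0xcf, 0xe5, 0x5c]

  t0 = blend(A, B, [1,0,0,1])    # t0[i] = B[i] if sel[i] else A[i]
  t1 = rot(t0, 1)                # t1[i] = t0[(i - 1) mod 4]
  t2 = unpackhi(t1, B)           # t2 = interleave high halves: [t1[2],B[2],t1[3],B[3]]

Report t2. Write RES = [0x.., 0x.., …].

RES = [ 0x80  0xe5  0xbc  0x5c ]

t0 = [0xda, 0x80, 0xbc, 0x5c]
t1 = [0x5c, 0xda, 0x80, 0xbc]
t2 = [0x80, 0xe5, 0xbc, 0x5c]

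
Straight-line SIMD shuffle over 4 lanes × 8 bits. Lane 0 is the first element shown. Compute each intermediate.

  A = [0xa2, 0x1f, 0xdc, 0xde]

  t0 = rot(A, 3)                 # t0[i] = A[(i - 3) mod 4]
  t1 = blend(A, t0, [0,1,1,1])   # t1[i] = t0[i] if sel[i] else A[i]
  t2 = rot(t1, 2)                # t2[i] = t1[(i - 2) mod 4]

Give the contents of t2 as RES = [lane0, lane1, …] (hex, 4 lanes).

RES = [0xde, 0xa2, 0xa2, 0xdc]

→ t0 |1f|dc|de|a2|
→ t1 |a2|dc|de|a2|
→ t2 |de|a2|a2|dc|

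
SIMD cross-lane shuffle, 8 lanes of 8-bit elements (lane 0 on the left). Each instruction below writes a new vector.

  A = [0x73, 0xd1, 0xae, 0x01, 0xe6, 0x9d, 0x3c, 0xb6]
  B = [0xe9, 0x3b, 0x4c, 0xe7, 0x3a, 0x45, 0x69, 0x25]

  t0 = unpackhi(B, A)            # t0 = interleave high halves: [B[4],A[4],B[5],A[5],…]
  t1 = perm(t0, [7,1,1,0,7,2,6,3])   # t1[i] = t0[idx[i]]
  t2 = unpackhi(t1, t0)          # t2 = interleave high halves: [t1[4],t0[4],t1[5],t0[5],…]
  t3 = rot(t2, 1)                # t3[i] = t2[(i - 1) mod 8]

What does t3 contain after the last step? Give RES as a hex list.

  t0: 3a e6 45 9d 69 3c 25 b6
  t1: b6 e6 e6 3a b6 45 25 9d
  t2: b6 69 45 3c 25 25 9d b6
  t3: b6 b6 69 45 3c 25 25 9d

RES = [0xb6, 0xb6, 0x69, 0x45, 0x3c, 0x25, 0x25, 0x9d]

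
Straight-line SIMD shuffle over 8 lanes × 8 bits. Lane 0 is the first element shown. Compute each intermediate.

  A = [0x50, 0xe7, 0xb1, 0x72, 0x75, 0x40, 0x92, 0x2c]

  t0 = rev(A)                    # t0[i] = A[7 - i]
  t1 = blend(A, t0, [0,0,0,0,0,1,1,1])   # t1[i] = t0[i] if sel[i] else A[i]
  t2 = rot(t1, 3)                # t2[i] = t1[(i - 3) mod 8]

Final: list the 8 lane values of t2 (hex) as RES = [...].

  t0: 2c 92 40 75 72 b1 e7 50
  t1: 50 e7 b1 72 75 b1 e7 50
  t2: b1 e7 50 50 e7 b1 72 75

RES = [0xb1, 0xe7, 0x50, 0x50, 0xe7, 0xb1, 0x72, 0x75]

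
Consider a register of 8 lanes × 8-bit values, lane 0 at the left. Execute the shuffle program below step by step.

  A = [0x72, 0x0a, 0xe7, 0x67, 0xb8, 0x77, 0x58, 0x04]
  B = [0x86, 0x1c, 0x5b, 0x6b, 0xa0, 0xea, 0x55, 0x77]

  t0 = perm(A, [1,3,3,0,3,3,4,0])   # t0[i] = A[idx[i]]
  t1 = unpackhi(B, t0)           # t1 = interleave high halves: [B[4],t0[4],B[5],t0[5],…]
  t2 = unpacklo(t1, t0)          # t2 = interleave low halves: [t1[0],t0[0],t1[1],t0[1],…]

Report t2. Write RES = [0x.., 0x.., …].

  t0: 0a 67 67 72 67 67 b8 72
  t1: a0 67 ea 67 55 b8 77 72
  t2: a0 0a 67 67 ea 67 67 72

RES = [0xa0, 0x0a, 0x67, 0x67, 0xea, 0x67, 0x67, 0x72]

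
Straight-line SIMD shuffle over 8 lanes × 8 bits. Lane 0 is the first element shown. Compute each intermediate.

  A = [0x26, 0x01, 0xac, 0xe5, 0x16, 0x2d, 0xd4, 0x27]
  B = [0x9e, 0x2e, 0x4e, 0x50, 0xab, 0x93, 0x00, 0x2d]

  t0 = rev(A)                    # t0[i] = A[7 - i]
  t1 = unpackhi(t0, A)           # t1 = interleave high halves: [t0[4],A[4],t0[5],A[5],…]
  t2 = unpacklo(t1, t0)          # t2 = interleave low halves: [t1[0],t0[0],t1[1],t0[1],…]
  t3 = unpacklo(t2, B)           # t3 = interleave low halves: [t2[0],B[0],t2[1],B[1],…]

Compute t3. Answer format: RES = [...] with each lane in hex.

t0 = [0x27, 0xd4, 0x2d, 0x16, 0xe5, 0xac, 0x01, 0x26]
t1 = [0xe5, 0x16, 0xac, 0x2d, 0x01, 0xd4, 0x26, 0x27]
t2 = [0xe5, 0x27, 0x16, 0xd4, 0xac, 0x2d, 0x2d, 0x16]
t3 = [0xe5, 0x9e, 0x27, 0x2e, 0x16, 0x4e, 0xd4, 0x50]

RES = [0xe5, 0x9e, 0x27, 0x2e, 0x16, 0x4e, 0xd4, 0x50]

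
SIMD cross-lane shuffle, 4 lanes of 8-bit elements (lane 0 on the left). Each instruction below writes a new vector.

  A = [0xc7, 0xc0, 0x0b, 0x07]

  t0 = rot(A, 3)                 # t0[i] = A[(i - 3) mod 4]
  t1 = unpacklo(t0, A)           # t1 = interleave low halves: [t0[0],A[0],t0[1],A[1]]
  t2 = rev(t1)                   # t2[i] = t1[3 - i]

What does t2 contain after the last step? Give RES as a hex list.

RES = [0xc0, 0x0b, 0xc7, 0xc0]

t0 = [0xc0, 0x0b, 0x07, 0xc7]
t1 = [0xc0, 0xc7, 0x0b, 0xc0]
t2 = [0xc0, 0x0b, 0xc7, 0xc0]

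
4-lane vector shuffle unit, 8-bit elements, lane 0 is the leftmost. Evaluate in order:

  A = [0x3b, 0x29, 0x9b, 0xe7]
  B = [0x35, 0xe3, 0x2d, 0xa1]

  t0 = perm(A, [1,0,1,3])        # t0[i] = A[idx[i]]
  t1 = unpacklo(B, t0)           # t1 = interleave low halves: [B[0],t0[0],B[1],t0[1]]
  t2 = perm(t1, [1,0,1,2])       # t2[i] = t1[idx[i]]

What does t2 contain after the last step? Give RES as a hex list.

t0 = [0x29, 0x3b, 0x29, 0xe7]
t1 = [0x35, 0x29, 0xe3, 0x3b]
t2 = [0x29, 0x35, 0x29, 0xe3]

RES = [0x29, 0x35, 0x29, 0xe3]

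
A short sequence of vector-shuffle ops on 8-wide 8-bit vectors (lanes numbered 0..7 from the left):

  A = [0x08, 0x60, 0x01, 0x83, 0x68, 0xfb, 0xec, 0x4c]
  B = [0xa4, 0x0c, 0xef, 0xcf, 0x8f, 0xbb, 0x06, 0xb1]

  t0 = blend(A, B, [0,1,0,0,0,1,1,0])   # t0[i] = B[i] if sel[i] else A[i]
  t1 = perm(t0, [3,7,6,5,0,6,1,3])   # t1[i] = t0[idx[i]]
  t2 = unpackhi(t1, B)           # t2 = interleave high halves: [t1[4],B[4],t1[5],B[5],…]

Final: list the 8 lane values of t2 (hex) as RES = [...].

RES = [ 0x08  0x8f  0x06  0xbb  0x0c  0x06  0x83  0xb1 ]

→ t0 |08|0c|01|83|68|bb|06|4c|
→ t1 |83|4c|06|bb|08|06|0c|83|
→ t2 |08|8f|06|bb|0c|06|83|b1|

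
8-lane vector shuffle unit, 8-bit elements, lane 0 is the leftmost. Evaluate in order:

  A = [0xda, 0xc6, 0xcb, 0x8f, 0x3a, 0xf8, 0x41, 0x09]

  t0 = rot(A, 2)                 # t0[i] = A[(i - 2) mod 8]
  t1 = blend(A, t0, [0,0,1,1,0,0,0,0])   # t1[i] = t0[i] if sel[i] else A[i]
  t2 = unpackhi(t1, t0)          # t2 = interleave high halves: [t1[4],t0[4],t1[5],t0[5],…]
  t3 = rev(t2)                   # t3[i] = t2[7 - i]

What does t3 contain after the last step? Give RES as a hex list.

→ t0 |41|09|da|c6|cb|8f|3a|f8|
→ t1 |da|c6|da|c6|3a|f8|41|09|
→ t2 |3a|cb|f8|8f|41|3a|09|f8|
→ t3 |f8|09|3a|41|8f|f8|cb|3a|

RES = [0xf8, 0x09, 0x3a, 0x41, 0x8f, 0xf8, 0xcb, 0x3a]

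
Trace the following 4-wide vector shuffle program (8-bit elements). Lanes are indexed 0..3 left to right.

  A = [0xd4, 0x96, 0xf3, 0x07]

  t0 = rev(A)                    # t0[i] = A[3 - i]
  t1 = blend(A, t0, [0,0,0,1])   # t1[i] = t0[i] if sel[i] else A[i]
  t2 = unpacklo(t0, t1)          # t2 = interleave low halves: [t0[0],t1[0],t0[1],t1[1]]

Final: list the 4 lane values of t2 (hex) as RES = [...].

RES = [ 0x07  0xd4  0xf3  0x96 ]

t0 = [0x07, 0xf3, 0x96, 0xd4]
t1 = [0xd4, 0x96, 0xf3, 0xd4]
t2 = [0x07, 0xd4, 0xf3, 0x96]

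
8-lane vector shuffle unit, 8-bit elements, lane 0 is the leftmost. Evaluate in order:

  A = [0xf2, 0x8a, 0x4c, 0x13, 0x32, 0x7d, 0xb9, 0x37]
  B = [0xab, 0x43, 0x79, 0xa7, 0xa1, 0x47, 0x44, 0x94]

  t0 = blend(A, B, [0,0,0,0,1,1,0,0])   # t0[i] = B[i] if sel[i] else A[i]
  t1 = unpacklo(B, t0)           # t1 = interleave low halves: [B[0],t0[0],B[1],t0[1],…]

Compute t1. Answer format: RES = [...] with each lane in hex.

RES = [ 0xab  0xf2  0x43  0x8a  0x79  0x4c  0xa7  0x13 ]

→ t0 |f2|8a|4c|13|a1|47|b9|37|
→ t1 |ab|f2|43|8a|79|4c|a7|13|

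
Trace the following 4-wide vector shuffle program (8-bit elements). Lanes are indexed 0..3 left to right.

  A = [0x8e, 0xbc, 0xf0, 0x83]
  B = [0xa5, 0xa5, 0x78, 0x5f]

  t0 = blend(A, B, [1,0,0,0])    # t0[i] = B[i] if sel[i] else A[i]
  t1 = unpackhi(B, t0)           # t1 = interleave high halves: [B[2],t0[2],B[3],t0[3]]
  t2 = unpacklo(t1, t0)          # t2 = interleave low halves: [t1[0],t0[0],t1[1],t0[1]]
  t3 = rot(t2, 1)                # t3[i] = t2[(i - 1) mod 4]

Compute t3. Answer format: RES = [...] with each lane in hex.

→ t0 |a5|bc|f0|83|
→ t1 |78|f0|5f|83|
→ t2 |78|a5|f0|bc|
→ t3 |bc|78|a5|f0|

RES = [ 0xbc  0x78  0xa5  0xf0 ]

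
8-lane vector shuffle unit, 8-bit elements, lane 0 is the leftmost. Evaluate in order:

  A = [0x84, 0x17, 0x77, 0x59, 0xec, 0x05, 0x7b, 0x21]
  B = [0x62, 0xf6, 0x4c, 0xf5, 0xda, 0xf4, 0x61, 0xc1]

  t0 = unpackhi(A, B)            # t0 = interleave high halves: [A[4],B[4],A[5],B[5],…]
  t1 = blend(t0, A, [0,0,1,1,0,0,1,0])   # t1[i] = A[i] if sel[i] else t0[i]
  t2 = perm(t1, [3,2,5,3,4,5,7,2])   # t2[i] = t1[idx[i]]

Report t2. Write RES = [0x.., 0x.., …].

t0 = [0xec, 0xda, 0x05, 0xf4, 0x7b, 0x61, 0x21, 0xc1]
t1 = [0xec, 0xda, 0x77, 0x59, 0x7b, 0x61, 0x7b, 0xc1]
t2 = [0x59, 0x77, 0x61, 0x59, 0x7b, 0x61, 0xc1, 0x77]

RES = [0x59, 0x77, 0x61, 0x59, 0x7b, 0x61, 0xc1, 0x77]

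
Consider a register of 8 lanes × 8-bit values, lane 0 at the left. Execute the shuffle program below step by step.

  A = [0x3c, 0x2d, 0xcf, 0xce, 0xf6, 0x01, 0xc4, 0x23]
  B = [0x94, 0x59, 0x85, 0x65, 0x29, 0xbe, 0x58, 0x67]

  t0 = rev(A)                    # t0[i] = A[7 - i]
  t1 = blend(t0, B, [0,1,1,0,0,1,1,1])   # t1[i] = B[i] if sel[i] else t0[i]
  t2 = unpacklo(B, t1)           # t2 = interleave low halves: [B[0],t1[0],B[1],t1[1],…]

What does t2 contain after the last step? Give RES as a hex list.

RES = [ 0x94  0x23  0x59  0x59  0x85  0x85  0x65  0xf6 ]

→ t0 |23|c4|01|f6|ce|cf|2d|3c|
→ t1 |23|59|85|f6|ce|be|58|67|
→ t2 |94|23|59|59|85|85|65|f6|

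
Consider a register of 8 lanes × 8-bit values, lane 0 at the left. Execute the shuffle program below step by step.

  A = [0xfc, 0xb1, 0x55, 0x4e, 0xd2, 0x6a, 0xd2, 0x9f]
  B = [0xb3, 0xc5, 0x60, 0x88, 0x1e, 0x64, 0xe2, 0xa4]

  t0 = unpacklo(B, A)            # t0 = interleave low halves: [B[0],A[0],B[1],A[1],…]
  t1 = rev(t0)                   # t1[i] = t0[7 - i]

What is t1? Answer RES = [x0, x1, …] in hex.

RES = [0x4e, 0x88, 0x55, 0x60, 0xb1, 0xc5, 0xfc, 0xb3]

→ t0 |b3|fc|c5|b1|60|55|88|4e|
→ t1 |4e|88|55|60|b1|c5|fc|b3|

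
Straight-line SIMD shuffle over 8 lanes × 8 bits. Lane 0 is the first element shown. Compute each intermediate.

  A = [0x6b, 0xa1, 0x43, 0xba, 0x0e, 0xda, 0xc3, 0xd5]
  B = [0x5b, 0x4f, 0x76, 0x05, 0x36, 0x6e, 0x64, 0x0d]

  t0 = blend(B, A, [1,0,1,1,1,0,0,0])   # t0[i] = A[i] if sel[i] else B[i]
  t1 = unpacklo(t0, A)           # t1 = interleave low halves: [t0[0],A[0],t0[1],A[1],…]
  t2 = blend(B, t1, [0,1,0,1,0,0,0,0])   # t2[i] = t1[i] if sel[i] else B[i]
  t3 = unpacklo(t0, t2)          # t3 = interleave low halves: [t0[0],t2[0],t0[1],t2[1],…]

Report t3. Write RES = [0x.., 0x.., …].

RES = [0x6b, 0x5b, 0x4f, 0x6b, 0x43, 0x76, 0xba, 0xa1]

→ t0 |6b|4f|43|ba|0e|6e|64|0d|
→ t1 |6b|6b|4f|a1|43|43|ba|ba|
→ t2 |5b|6b|76|a1|36|6e|64|0d|
→ t3 |6b|5b|4f|6b|43|76|ba|a1|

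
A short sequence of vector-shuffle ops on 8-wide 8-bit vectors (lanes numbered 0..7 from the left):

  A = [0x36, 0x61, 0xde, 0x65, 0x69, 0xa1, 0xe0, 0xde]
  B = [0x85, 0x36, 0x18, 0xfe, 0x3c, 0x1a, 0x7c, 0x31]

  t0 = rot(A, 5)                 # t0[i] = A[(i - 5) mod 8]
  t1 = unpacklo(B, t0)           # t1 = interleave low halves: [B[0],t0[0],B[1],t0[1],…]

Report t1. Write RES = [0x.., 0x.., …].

RES = [0x85, 0x65, 0x36, 0x69, 0x18, 0xa1, 0xfe, 0xe0]

  t0: 65 69 a1 e0 de 36 61 de
  t1: 85 65 36 69 18 a1 fe e0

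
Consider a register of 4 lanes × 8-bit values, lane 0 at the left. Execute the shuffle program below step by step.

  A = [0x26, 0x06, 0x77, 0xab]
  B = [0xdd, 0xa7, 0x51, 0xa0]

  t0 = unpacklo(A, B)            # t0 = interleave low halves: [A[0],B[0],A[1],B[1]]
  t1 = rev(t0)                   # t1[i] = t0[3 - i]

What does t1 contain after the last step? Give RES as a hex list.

→ t0 |26|dd|06|a7|
→ t1 |a7|06|dd|26|

RES = [0xa7, 0x06, 0xdd, 0x26]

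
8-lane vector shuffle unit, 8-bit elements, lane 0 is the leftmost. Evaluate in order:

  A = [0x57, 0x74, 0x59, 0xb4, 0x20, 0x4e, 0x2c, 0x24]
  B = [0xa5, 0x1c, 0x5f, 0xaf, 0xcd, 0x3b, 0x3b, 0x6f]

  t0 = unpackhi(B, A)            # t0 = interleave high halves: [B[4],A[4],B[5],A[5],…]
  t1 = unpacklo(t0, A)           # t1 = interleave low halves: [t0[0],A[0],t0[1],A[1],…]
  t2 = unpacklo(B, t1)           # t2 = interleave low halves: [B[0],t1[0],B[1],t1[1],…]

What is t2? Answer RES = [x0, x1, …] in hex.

t0 = [0xcd, 0x20, 0x3b, 0x4e, 0x3b, 0x2c, 0x6f, 0x24]
t1 = [0xcd, 0x57, 0x20, 0x74, 0x3b, 0x59, 0x4e, 0xb4]
t2 = [0xa5, 0xcd, 0x1c, 0x57, 0x5f, 0x20, 0xaf, 0x74]

RES = [ 0xa5  0xcd  0x1c  0x57  0x5f  0x20  0xaf  0x74 ]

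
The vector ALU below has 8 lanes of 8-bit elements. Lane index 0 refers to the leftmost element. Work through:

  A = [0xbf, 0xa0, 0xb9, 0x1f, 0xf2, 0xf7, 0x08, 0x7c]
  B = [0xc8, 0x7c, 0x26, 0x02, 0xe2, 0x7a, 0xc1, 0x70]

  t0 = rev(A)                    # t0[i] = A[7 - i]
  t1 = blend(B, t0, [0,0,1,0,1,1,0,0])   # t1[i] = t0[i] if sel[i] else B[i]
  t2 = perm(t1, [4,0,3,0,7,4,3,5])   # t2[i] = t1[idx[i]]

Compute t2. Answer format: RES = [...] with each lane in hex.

  t0: 7c 08 f7 f2 1f b9 a0 bf
  t1: c8 7c f7 02 1f b9 c1 70
  t2: 1f c8 02 c8 70 1f 02 b9

RES = [0x1f, 0xc8, 0x02, 0xc8, 0x70, 0x1f, 0x02, 0xb9]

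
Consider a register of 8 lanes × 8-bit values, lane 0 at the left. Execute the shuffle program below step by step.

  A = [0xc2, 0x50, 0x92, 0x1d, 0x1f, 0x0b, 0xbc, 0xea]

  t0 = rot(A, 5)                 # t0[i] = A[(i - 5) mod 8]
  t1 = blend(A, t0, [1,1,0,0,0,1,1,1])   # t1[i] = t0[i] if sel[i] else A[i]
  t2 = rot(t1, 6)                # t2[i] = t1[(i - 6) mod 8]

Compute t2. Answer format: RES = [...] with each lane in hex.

RES = [ 0x92  0x1d  0x1f  0xc2  0x50  0x92  0x1d  0x1f ]

t0 = [0x1d, 0x1f, 0x0b, 0xbc, 0xea, 0xc2, 0x50, 0x92]
t1 = [0x1d, 0x1f, 0x92, 0x1d, 0x1f, 0xc2, 0x50, 0x92]
t2 = [0x92, 0x1d, 0x1f, 0xc2, 0x50, 0x92, 0x1d, 0x1f]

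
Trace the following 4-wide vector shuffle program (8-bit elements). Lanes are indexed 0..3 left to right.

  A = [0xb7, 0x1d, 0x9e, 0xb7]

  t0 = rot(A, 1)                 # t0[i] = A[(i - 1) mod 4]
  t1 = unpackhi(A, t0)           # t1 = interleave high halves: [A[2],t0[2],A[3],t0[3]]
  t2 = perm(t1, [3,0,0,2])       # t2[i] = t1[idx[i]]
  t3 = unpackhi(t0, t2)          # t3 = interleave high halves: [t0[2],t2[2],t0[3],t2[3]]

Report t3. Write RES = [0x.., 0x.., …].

  t0: b7 b7 1d 9e
  t1: 9e 1d b7 9e
  t2: 9e 9e 9e b7
  t3: 1d 9e 9e b7

RES = [0x1d, 0x9e, 0x9e, 0xb7]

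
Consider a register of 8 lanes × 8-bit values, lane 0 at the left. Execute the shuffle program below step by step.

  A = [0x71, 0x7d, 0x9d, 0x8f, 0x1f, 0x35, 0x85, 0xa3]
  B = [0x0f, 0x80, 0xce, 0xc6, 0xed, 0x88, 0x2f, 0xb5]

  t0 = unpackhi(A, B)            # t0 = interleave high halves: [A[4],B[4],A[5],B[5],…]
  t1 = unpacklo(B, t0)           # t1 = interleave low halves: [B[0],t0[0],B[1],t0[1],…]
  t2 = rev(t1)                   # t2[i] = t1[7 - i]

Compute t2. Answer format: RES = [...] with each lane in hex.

RES = [ 0x88  0xc6  0x35  0xce  0xed  0x80  0x1f  0x0f ]

  t0: 1f ed 35 88 85 2f a3 b5
  t1: 0f 1f 80 ed ce 35 c6 88
  t2: 88 c6 35 ce ed 80 1f 0f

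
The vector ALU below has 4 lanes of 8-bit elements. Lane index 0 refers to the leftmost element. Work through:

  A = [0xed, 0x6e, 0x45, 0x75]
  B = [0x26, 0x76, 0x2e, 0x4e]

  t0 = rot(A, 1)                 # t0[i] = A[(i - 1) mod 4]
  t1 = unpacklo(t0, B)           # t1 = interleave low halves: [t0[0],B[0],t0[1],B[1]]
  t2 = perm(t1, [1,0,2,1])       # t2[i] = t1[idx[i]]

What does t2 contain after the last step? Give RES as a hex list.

  t0: 75 ed 6e 45
  t1: 75 26 ed 76
  t2: 26 75 ed 26

RES = [ 0x26  0x75  0xed  0x26 ]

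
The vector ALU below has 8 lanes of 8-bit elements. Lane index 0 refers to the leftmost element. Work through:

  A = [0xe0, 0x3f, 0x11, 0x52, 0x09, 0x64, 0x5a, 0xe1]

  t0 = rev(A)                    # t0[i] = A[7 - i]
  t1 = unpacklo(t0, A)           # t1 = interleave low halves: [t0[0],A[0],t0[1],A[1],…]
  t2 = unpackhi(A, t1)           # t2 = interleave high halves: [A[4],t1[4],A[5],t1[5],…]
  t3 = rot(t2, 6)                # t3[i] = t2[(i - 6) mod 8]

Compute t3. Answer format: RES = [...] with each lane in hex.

→ t0 |e1|5a|64|09|52|11|3f|e0|
→ t1 |e1|e0|5a|3f|64|11|09|52|
→ t2 |09|64|64|11|5a|09|e1|52|
→ t3 |64|11|5a|09|e1|52|09|64|

RES = [ 0x64  0x11  0x5a  0x09  0xe1  0x52  0x09  0x64 ]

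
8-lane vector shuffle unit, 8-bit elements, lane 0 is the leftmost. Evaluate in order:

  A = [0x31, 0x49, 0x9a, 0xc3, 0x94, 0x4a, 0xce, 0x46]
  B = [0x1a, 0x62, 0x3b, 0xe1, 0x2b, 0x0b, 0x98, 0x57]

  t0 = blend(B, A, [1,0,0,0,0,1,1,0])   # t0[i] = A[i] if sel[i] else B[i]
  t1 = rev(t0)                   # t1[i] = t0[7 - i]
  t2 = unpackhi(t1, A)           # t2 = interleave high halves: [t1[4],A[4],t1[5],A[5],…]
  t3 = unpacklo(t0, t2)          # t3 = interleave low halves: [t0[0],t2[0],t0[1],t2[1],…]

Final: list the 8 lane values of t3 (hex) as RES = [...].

RES = [ 0x31  0xe1  0x62  0x94  0x3b  0x3b  0xe1  0x4a ]

→ t0 |31|62|3b|e1|2b|4a|ce|57|
→ t1 |57|ce|4a|2b|e1|3b|62|31|
→ t2 |e1|94|3b|4a|62|ce|31|46|
→ t3 |31|e1|62|94|3b|3b|e1|4a|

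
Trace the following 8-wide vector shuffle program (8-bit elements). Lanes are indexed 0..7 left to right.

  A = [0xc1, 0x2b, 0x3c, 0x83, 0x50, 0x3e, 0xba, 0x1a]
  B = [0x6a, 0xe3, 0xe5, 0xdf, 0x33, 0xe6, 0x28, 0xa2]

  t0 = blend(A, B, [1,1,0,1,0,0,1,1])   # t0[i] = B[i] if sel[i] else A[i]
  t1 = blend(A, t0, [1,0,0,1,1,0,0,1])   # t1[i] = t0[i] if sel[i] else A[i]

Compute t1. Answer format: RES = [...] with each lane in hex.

  t0: 6a e3 3c df 50 3e 28 a2
  t1: 6a 2b 3c df 50 3e ba a2

RES = [0x6a, 0x2b, 0x3c, 0xdf, 0x50, 0x3e, 0xba, 0xa2]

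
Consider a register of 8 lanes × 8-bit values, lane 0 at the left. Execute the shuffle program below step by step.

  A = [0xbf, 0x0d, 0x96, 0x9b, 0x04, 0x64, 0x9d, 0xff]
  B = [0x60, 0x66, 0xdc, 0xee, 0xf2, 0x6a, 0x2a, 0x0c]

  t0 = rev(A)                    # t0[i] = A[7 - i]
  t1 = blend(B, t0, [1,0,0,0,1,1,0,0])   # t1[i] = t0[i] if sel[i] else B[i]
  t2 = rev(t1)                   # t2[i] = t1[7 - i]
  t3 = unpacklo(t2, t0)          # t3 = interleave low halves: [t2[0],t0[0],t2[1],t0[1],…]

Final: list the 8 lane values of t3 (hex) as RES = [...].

→ t0 |ff|9d|64|04|9b|96|0d|bf|
→ t1 |ff|66|dc|ee|9b|96|2a|0c|
→ t2 |0c|2a|96|9b|ee|dc|66|ff|
→ t3 |0c|ff|2a|9d|96|64|9b|04|

RES = [ 0x0c  0xff  0x2a  0x9d  0x96  0x64  0x9b  0x04 ]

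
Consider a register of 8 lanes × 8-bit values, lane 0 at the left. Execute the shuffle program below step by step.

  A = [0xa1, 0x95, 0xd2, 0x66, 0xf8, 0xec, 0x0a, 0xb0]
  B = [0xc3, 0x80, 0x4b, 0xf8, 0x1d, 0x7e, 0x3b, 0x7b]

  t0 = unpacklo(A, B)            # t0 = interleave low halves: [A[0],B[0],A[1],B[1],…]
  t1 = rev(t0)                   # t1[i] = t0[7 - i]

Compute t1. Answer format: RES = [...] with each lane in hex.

→ t0 |a1|c3|95|80|d2|4b|66|f8|
→ t1 |f8|66|4b|d2|80|95|c3|a1|

RES = [0xf8, 0x66, 0x4b, 0xd2, 0x80, 0x95, 0xc3, 0xa1]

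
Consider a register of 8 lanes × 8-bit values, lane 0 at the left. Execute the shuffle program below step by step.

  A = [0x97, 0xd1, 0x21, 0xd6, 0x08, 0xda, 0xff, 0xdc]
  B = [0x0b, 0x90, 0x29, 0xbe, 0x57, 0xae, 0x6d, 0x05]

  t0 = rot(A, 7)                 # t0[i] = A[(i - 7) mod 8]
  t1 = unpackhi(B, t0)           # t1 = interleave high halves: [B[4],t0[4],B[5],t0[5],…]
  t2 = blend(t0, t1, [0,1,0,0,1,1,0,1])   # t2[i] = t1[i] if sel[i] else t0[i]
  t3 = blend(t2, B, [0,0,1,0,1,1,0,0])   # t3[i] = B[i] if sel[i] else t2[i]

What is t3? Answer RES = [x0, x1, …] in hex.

RES = [ 0xd1  0xda  0x29  0x08  0x57  0xae  0xdc  0x97 ]

t0 = [0xd1, 0x21, 0xd6, 0x08, 0xda, 0xff, 0xdc, 0x97]
t1 = [0x57, 0xda, 0xae, 0xff, 0x6d, 0xdc, 0x05, 0x97]
t2 = [0xd1, 0xda, 0xd6, 0x08, 0x6d, 0xdc, 0xdc, 0x97]
t3 = [0xd1, 0xda, 0x29, 0x08, 0x57, 0xae, 0xdc, 0x97]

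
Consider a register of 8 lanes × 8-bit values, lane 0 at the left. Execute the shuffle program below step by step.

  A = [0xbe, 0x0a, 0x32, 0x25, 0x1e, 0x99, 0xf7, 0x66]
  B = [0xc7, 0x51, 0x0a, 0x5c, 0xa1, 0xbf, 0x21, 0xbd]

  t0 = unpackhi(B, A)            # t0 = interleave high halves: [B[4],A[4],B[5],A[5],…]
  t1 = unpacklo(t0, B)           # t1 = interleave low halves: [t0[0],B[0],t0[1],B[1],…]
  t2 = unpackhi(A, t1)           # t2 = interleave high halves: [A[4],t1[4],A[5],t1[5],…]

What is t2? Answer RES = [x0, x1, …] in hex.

  t0: a1 1e bf 99 21 f7 bd 66
  t1: a1 c7 1e 51 bf 0a 99 5c
  t2: 1e bf 99 0a f7 99 66 5c

RES = [0x1e, 0xbf, 0x99, 0x0a, 0xf7, 0x99, 0x66, 0x5c]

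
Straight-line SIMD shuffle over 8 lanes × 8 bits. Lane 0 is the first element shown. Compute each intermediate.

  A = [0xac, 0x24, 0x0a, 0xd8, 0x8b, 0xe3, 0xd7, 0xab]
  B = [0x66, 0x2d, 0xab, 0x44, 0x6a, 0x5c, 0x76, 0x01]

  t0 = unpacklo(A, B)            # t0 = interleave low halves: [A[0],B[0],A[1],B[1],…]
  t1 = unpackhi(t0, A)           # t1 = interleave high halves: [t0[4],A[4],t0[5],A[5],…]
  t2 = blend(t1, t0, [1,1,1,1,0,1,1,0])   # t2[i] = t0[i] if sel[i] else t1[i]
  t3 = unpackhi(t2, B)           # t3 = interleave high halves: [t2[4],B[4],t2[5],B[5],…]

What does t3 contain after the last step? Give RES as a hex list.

RES = [0xd8, 0x6a, 0xab, 0x5c, 0xd8, 0x76, 0xab, 0x01]

→ t0 |ac|66|24|2d|0a|ab|d8|44|
→ t1 |0a|8b|ab|e3|d8|d7|44|ab|
→ t2 |ac|66|24|2d|d8|ab|d8|ab|
→ t3 |d8|6a|ab|5c|d8|76|ab|01|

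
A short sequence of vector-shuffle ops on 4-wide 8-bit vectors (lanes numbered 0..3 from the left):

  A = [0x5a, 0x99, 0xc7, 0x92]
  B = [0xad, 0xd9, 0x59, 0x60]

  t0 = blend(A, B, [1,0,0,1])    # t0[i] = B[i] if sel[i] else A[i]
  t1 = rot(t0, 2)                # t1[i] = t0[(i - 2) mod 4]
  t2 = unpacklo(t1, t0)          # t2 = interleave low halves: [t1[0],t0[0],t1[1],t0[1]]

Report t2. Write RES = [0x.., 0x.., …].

  t0: ad 99 c7 60
  t1: c7 60 ad 99
  t2: c7 ad 60 99

RES = [0xc7, 0xad, 0x60, 0x99]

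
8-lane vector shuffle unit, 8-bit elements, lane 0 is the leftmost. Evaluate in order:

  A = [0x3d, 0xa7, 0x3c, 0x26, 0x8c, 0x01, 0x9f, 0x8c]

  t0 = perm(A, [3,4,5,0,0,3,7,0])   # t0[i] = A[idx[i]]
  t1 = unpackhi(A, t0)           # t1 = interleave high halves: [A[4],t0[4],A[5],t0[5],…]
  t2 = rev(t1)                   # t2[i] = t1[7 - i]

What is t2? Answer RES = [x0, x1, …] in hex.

t0 = [0x26, 0x8c, 0x01, 0x3d, 0x3d, 0x26, 0x8c, 0x3d]
t1 = [0x8c, 0x3d, 0x01, 0x26, 0x9f, 0x8c, 0x8c, 0x3d]
t2 = [0x3d, 0x8c, 0x8c, 0x9f, 0x26, 0x01, 0x3d, 0x8c]

RES = [0x3d, 0x8c, 0x8c, 0x9f, 0x26, 0x01, 0x3d, 0x8c]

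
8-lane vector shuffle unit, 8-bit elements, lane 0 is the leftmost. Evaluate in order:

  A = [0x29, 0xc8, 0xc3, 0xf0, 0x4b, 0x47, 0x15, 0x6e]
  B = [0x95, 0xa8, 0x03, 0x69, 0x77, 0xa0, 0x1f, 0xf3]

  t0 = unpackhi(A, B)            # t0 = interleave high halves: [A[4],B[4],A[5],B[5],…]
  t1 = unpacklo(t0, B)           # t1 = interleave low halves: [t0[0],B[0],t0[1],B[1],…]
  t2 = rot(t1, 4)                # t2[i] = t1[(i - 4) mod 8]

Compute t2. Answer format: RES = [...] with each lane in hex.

RES = [0x47, 0x03, 0xa0, 0x69, 0x4b, 0x95, 0x77, 0xa8]

  t0: 4b 77 47 a0 15 1f 6e f3
  t1: 4b 95 77 a8 47 03 a0 69
  t2: 47 03 a0 69 4b 95 77 a8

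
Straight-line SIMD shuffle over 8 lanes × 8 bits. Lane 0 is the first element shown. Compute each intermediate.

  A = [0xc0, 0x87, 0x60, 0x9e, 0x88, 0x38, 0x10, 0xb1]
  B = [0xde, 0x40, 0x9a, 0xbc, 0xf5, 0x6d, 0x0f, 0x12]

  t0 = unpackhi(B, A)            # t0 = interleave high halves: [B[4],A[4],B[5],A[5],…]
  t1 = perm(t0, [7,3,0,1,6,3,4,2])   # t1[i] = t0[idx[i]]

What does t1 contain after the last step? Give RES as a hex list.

t0 = [0xf5, 0x88, 0x6d, 0x38, 0x0f, 0x10, 0x12, 0xb1]
t1 = [0xb1, 0x38, 0xf5, 0x88, 0x12, 0x38, 0x0f, 0x6d]

RES = [0xb1, 0x38, 0xf5, 0x88, 0x12, 0x38, 0x0f, 0x6d]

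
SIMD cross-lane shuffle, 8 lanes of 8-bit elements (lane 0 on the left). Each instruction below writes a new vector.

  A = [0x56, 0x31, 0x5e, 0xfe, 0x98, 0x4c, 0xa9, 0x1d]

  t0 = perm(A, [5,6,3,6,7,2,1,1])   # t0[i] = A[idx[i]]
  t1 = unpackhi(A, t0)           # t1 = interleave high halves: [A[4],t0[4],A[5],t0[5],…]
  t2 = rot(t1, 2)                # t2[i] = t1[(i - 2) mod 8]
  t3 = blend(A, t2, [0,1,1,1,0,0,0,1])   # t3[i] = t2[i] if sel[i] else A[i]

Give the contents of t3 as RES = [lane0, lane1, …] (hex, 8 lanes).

RES = [0x56, 0x31, 0x98, 0x1d, 0x98, 0x4c, 0xa9, 0x31]

  t0: 4c a9 fe a9 1d 5e 31 31
  t1: 98 1d 4c 5e a9 31 1d 31
  t2: 1d 31 98 1d 4c 5e a9 31
  t3: 56 31 98 1d 98 4c a9 31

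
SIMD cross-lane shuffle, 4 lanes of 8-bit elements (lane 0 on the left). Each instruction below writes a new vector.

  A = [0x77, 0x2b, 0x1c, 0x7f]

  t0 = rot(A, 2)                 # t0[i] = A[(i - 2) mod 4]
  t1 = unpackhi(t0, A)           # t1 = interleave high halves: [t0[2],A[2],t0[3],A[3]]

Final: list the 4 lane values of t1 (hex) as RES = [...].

RES = [ 0x77  0x1c  0x2b  0x7f ]

→ t0 |1c|7f|77|2b|
→ t1 |77|1c|2b|7f|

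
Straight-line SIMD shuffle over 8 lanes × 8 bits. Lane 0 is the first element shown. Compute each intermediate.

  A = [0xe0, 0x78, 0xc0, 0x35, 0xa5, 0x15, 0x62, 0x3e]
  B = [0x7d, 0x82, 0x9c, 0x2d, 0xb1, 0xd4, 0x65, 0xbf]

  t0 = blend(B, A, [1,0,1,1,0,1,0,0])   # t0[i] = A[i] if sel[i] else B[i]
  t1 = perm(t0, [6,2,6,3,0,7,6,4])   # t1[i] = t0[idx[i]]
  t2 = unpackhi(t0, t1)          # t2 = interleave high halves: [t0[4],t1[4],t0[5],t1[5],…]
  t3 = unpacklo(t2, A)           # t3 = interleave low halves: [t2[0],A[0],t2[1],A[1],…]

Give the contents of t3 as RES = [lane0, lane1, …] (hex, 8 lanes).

  t0: e0 82 c0 35 b1 15 65 bf
  t1: 65 c0 65 35 e0 bf 65 b1
  t2: b1 e0 15 bf 65 65 bf b1
  t3: b1 e0 e0 78 15 c0 bf 35

RES = [ 0xb1  0xe0  0xe0  0x78  0x15  0xc0  0xbf  0x35 ]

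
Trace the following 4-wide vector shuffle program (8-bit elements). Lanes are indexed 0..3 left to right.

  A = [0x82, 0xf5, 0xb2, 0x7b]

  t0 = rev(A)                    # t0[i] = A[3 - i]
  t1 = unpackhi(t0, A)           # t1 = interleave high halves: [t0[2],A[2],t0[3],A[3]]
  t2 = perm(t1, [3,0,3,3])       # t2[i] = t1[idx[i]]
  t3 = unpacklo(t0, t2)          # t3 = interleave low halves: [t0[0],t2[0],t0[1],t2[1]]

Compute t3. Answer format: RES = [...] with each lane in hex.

RES = [0x7b, 0x7b, 0xb2, 0xf5]

t0 = [0x7b, 0xb2, 0xf5, 0x82]
t1 = [0xf5, 0xb2, 0x82, 0x7b]
t2 = [0x7b, 0xf5, 0x7b, 0x7b]
t3 = [0x7b, 0x7b, 0xb2, 0xf5]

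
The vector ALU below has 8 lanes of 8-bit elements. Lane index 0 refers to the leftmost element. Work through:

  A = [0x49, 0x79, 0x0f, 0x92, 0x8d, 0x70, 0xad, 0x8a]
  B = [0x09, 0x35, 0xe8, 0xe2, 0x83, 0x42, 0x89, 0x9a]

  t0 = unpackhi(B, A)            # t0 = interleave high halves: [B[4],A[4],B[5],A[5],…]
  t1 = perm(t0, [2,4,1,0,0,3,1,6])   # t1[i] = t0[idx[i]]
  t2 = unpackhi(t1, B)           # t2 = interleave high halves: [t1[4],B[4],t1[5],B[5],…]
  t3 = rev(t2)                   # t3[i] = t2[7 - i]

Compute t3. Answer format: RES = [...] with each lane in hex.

  t0: 83 8d 42 70 89 ad 9a 8a
  t1: 42 89 8d 83 83 70 8d 9a
  t2: 83 83 70 42 8d 89 9a 9a
  t3: 9a 9a 89 8d 42 70 83 83

RES = [0x9a, 0x9a, 0x89, 0x8d, 0x42, 0x70, 0x83, 0x83]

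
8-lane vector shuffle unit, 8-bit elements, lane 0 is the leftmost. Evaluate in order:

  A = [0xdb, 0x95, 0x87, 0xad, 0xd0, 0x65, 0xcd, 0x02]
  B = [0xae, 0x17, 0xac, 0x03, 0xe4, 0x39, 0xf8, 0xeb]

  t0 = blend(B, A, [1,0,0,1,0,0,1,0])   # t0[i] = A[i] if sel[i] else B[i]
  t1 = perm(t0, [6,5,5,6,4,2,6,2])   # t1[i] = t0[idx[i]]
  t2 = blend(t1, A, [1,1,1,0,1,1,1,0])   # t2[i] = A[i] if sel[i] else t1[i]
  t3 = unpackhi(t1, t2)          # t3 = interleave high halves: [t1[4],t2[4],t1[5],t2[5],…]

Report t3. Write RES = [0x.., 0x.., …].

t0 = [0xdb, 0x17, 0xac, 0xad, 0xe4, 0x39, 0xcd, 0xeb]
t1 = [0xcd, 0x39, 0x39, 0xcd, 0xe4, 0xac, 0xcd, 0xac]
t2 = [0xdb, 0x95, 0x87, 0xcd, 0xd0, 0x65, 0xcd, 0xac]
t3 = [0xe4, 0xd0, 0xac, 0x65, 0xcd, 0xcd, 0xac, 0xac]

RES = [ 0xe4  0xd0  0xac  0x65  0xcd  0xcd  0xac  0xac ]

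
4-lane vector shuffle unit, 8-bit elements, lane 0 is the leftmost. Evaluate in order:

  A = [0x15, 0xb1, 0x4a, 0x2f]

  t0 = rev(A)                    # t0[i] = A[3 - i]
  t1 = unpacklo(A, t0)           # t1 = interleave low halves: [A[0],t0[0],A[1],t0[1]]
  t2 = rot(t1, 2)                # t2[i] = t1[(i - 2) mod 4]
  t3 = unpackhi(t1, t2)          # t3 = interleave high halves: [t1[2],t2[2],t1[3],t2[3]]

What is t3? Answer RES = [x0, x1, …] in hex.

→ t0 |2f|4a|b1|15|
→ t1 |15|2f|b1|4a|
→ t2 |b1|4a|15|2f|
→ t3 |b1|15|4a|2f|

RES = [0xb1, 0x15, 0x4a, 0x2f]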